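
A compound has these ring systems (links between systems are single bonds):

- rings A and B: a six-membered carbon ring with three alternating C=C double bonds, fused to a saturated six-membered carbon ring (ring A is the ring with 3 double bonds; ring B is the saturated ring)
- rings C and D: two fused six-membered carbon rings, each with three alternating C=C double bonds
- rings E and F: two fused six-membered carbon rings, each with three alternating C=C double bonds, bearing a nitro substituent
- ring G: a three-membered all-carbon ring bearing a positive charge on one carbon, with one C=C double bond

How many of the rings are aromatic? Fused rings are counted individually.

6

Ring A is fully conjugated (every ring atom contributes a p orbital); 3 ring double bonds give 6 π electrons. That satisfies 4n+2 with n=1, so ring A is aromatic (benzene ring).
Ring B has four sp³ carbons, so it is not fully conjugated — not aromatic (cyclohexane ring).
Rings C and D form a fused bicyclic system with 10 sp² atoms and 10 π electrons from ring double bonds. 10 = 4(2)+2, so the system is aromatic and both rings count as aromatic (naphthalene).
Rings E and F form a fused bicyclic system with 10 sp² atoms and 10 π electrons from ring double bonds. 10 = 4(2)+2, so the system is aromatic and both rings count as aromatic (naphthalene).
Ring G has a continuous p-orbital overlap around the ring; 1 ring double bond (2 π electrons) plus the carbocation's empty p orbital (0, but keeps the ring conjugated) give 2 π electrons. Since 2 = 4n+2 (n=0), ring G is aromatic (cyclopropenyl cation).
Aromatic: A, C, D, E, F, G. Total: 6.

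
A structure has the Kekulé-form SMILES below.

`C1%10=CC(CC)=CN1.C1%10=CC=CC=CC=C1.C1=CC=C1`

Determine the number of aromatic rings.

The SMILES encodes a five-membered ring of four carbons and one nitrogen bearing a hydrogen, with two C=C double bonds; an eight-membered carbon ring with four alternating C=C double bonds; a four-membered carbon ring with two alternating C=C double bonds.
The 5-membered ring with one N–H has a continuous p-orbital overlap around the ring; 2 ring double bonds (4 π electrons) plus a heteroatom lone pair (2) give 6 π electrons. 6 = 4(1)+2, so it is aromatic (pyrrole).
The 8-membered ring has only sp² ring atoms; a planar conformation would have a fully conjugated π system of 8 electrons. But 8 = 4(2), which is 4n not 4n+2, so it is not aromatic (cyclooctatetraene) — cyclooctatetraene distorts into a non-planar tub to avoid antiaromaticity.
The 4-membered ring has only sp² ring atoms; a planar conformation would have a fully conjugated π system of 4 electrons. But 4 = 4(1), which is 4n not 4n+2, so it is not aromatic (cyclobutadiene) — cyclobutadiene is antiaromatic and distorts to a rectangle.
1 of the 3 rings is aromatic. Total: 1.

1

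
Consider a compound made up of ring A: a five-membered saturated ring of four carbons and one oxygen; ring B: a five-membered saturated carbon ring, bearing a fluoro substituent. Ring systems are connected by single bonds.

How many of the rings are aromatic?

0

Ring A has only sp³ atoms, so it is not fully conjugated — not aromatic (tetrahydrofuran).
Ring B has only sp³ atoms, so it is not fully conjugated — not aromatic (cyclopentane).
No ring is aromatic. Total: 0.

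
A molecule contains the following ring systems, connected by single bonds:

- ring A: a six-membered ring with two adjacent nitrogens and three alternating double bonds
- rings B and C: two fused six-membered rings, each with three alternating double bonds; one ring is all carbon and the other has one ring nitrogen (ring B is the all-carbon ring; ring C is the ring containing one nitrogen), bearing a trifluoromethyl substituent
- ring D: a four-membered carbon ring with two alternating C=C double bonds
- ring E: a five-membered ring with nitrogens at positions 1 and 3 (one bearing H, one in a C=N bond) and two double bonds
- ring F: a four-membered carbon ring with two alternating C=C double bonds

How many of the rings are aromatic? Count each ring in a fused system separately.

4

Ring A has a continuous p-orbital overlap around the ring; 3 ring double bonds give 6 π electrons. Since 6 = 4n+2 (n=1), ring A is aromatic (pyridazine).
Rings B and C form a fused bicyclic system (with one nitrogen) with 10 sp² atoms and 10 π electrons from ring double bonds. 10 = 4(2)+2, so the system is aromatic and both rings count as aromatic (quinoline).
Ring D has only sp² ring atoms; a planar conformation would have a fully conjugated π system of 4 electrons. But 4 = 4(1), which is 4n not 4n+2, so ring D is not aromatic (cyclobutadiene) — cyclobutadiene is antiaromatic and distorts to a rectangle.
Ring E has a continuous p-orbital overlap around the ring; 2 ring double bonds (4 π electrons) plus a heteroatom lone pair (2) give 6 π electrons. Since 6 = 4n+2 (n=1), ring E is aromatic (imidazole).
Ring F has only sp² ring atoms; a planar conformation would have a fully conjugated π system of 4 electrons. But 4 = 4(1), which is 4n not 4n+2, so ring F is not aromatic (cyclobutadiene) — cyclobutadiene is antiaromatic and distorts to a rectangle.
Aromatic: A, B, C, E. Total: 4.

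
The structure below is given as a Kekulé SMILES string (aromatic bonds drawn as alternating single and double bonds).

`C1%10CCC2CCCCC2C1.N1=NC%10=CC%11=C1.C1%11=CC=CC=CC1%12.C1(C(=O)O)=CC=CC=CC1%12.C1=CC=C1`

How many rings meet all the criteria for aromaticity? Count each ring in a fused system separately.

The SMILES encodes two fused six-membered saturated carbon rings; a six-membered ring with two adjacent nitrogens and three alternating double bonds; a seven-membered carbon ring with three C=C double bonds and one sp³ carbon; a seven-membered carbon ring with three C=C double bonds and one sp³ carbon; a four-membered carbon ring with two alternating C=C double bonds.
The 6-membered ring has only sp³ atoms, so it is not fully conjugated — not aromatic (cyclohexane ring).
The second 6-membered ring has only sp³ atoms, so it is not fully conjugated — not aromatic (cyclohexane ring).
The 6-membered ring with two nitrogens (1,2) is planar and fully conjugated; 3 ring double bonds give 6 π electrons. 6 = 4(1)+2, so it is aromatic (pyridazine).
The 7-membered ring has one sp³ carbon, so it is not fully conjugated — not aromatic (cycloheptatriene).
The second 7-membered ring has one sp³ carbon, so it is not fully conjugated — not aromatic (cycloheptatriene).
The 4-membered ring has only sp² ring atoms; a planar conformation would have a fully conjugated π system of 4 electrons. But 4 = 4(1), which is 4n not 4n+2, so it is not aromatic (cyclobutadiene) — cyclobutadiene is antiaromatic and distorts to a rectangle.
1 of the 6 rings is aromatic. Total: 1.

1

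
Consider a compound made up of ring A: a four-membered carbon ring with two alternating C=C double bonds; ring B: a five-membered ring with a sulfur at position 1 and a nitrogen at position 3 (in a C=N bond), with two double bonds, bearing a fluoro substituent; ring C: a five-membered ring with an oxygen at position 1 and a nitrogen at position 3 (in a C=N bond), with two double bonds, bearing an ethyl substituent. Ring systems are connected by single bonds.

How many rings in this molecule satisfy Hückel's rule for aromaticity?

Ring A has only sp² ring atoms; a planar conformation would have a fully conjugated π system of 4 electrons. But 4 = 4(1), which is 4n not 4n+2, so ring A is not aromatic (cyclobutadiene) — cyclobutadiene is antiaromatic and distorts to a rectangle.
Ring B has a continuous p-orbital overlap around the ring; 2 ring double bonds (4 π electrons) plus a heteroatom lone pair (2) give 6 π electrons. 6 = 4(1)+2, so ring B is aromatic (thiazole).
Ring C is planar and fully conjugated; 2 ring double bonds (4 π electrons) plus a heteroatom lone pair (2) give 6 π electrons. 6 = 4(1)+2, so ring C is aromatic (oxazole).
Aromatic: B, C. Total: 2.

2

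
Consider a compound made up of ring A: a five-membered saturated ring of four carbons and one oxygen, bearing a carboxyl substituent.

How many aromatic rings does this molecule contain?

0

Ring A has only sp³ atoms, so it is not fully conjugated — not aromatic (tetrahydrofuran).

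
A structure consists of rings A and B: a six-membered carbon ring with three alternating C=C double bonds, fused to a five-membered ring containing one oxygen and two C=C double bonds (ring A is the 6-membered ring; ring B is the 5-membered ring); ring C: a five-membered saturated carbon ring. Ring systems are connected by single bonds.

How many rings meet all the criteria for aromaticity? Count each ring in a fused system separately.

Rings A and B form a fused bicyclic system (with one oxygen) with 9 sp² atoms and 10 π electrons from ring double bonds plus a heteroatom lone pair. 10 = 4(2)+2, so the system is aromatic and both rings count as aromatic (benzofuran).
Ring C has only sp³ atoms, so it is not fully conjugated — not aromatic (cyclopentane).
Aromatic: A, B. Total: 2.

2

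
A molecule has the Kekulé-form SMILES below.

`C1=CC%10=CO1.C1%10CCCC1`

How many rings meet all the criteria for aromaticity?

The SMILES encodes a five-membered ring of four carbons and one oxygen, with two C=C double bonds; a five-membered saturated carbon ring.
The 5-membered ring with one oxygen has a continuous p-orbital overlap around the ring; 2 ring double bonds (4 π electrons) plus a heteroatom lone pair (2) give 6 π electrons. 6 = 4(1)+2, so it is aromatic (furan).
The 5-membered ring has only sp³ atoms, so it is not fully conjugated — not aromatic (cyclopentane).
1 of the 2 rings is aromatic. Total: 1.

1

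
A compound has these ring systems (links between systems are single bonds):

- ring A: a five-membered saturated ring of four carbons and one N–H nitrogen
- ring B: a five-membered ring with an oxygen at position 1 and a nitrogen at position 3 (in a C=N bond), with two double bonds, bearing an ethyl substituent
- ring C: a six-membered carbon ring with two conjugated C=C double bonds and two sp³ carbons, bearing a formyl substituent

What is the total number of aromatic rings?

1

Ring A has only sp³ atoms, so it is not fully conjugated — not aromatic (pyrrolidine).
Ring B has a continuous p-orbital overlap around the ring; 2 ring double bonds (4 π electrons) plus a heteroatom lone pair (2) give 6 π electrons. That satisfies 4n+2 with n=1, so ring B is aromatic (oxazole).
Ring C has two sp³ carbons, so it is not fully conjugated — not aromatic (1,3-cyclohexadiene).
Aromatic: B. Total: 1.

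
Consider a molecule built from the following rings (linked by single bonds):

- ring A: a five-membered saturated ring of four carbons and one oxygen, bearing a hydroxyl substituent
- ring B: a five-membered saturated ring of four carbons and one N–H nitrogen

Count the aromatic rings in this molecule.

Ring A has only sp³ atoms, so it is not fully conjugated — not aromatic (tetrahydrofuran).
Ring B has only sp³ atoms, so it is not fully conjugated — not aromatic (pyrrolidine).
No ring is aromatic. Total: 0.

0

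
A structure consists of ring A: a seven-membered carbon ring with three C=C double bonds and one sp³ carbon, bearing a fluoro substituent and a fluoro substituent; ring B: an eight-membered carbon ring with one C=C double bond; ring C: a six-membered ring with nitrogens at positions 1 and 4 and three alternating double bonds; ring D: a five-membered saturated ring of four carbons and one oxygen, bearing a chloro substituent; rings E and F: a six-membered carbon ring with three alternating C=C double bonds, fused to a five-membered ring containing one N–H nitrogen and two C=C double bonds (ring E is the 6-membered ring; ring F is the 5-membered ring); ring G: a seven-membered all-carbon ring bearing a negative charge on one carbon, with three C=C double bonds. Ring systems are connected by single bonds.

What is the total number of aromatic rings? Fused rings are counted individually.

Ring A has one sp³ carbon, so it is not fully conjugated — not aromatic (cycloheptatriene).
Ring B has six sp³ carbons, so it is not fully conjugated — not aromatic (cyclooctene).
Ring C is planar and fully conjugated; 3 ring double bonds give 6 π electrons. 6 = 4(1)+2, so ring C is aromatic (pyrazine).
Ring D has only sp³ atoms, so it is not fully conjugated — not aromatic (tetrahydrofuran).
Rings E and F form a fused bicyclic system (with one N–H) with 9 sp² atoms and 10 π electrons from ring double bonds plus a heteroatom lone pair. 10 = 4(2)+2, so the system is aromatic and both rings count as aromatic (indole).
Ring G has only sp² ring atoms; a planar conformation would have a fully conjugated π system of 8 electrons. But 8 = 4(2), which is 4n not 4n+2, so ring G is not aromatic (cycloheptatrienyl anion).
Aromatic: C, E, F. Total: 3.

3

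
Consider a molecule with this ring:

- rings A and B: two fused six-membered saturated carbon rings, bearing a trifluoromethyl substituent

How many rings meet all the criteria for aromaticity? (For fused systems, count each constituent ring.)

Ring A has only sp³ atoms, so it is not fully conjugated — not aromatic (cyclohexane ring).
Ring B has only sp³ atoms, so it is not fully conjugated — not aromatic (cyclohexane ring).
No ring is aromatic. Total: 0.

0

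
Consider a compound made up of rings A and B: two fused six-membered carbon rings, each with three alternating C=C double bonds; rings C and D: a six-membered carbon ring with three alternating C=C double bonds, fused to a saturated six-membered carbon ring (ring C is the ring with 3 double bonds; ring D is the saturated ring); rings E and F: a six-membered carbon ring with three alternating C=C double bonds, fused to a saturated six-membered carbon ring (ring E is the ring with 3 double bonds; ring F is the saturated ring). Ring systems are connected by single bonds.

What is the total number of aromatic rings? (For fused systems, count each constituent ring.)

Rings A and B form a fused bicyclic system with 10 sp² atoms and 10 π electrons from ring double bonds. 10 = 4(2)+2, so the system is aromatic and both rings count as aromatic (naphthalene).
Ring C has a continuous p-orbital overlap around the ring; 3 ring double bonds give 6 π electrons. Since 6 = 4n+2 (n=1), ring C is aromatic (benzene ring).
Ring D has four sp³ carbons, so it is not fully conjugated — not aromatic (cyclohexane ring).
Ring E is fully conjugated (every ring atom contributes a p orbital); 3 ring double bonds give 6 π electrons. 6 = 4(1)+2, so ring E is aromatic (benzene ring).
Ring F has four sp³ carbons, so it is not fully conjugated — not aromatic (cyclohexane ring).
Aromatic: A, B, C, E. Total: 4.

4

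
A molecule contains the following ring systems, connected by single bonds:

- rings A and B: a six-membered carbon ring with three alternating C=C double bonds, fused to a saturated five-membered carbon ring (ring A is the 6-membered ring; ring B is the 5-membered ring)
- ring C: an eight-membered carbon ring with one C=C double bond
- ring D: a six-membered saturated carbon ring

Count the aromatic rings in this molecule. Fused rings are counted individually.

Ring A is planar and fully conjugated; 3 ring double bonds give 6 π electrons. Since 6 = 4n+2 (n=1), ring A is aromatic (benzene ring).
Ring B has three sp³ carbons, so it is not fully conjugated — not aromatic (cyclopentane ring).
Ring C has six sp³ carbons, so it is not fully conjugated — not aromatic (cyclooctene).
Ring D has only sp³ atoms, so it is not fully conjugated — not aromatic (cyclohexane).
Aromatic: A. Total: 1.

1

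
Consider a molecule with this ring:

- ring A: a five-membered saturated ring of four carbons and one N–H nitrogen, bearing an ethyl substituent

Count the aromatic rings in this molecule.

Ring A has only sp³ atoms, so it is not fully conjugated — not aromatic (pyrrolidine).

0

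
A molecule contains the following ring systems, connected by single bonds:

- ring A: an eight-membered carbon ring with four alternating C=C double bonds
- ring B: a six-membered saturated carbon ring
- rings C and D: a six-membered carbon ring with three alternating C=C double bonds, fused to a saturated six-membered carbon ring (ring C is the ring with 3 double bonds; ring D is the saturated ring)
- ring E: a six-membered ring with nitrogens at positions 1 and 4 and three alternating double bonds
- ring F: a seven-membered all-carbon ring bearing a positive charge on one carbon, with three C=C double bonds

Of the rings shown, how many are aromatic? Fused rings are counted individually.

Ring A has only sp² ring atoms; a planar conformation would have a fully conjugated π system of 8 electrons. But 8 = 4(2), which is 4n not 4n+2, so ring A is not aromatic (cyclooctatetraene) — cyclooctatetraene distorts into a non-planar tub to avoid antiaromaticity.
Ring B has only sp³ atoms, so it is not fully conjugated — not aromatic (cyclohexane).
Ring C is fully conjugated (every ring atom contributes a p orbital); 3 ring double bonds give 6 π electrons. Since 6 = 4n+2 (n=1), ring C is aromatic (benzene ring).
Ring D has four sp³ carbons, so it is not fully conjugated — not aromatic (cyclohexane ring).
Ring E has a continuous p-orbital overlap around the ring; 3 ring double bonds give 6 π electrons. That satisfies 4n+2 with n=1, so ring E is aromatic (pyrazine).
Ring F is fully conjugated (every ring atom contributes a p orbital); 3 ring double bonds (6 π electrons) plus the carbocation's empty p orbital (0, but keeps the ring conjugated) give 6 π electrons. Since 6 = 4n+2 (n=1), ring F is aromatic (tropylium cation).
Aromatic: C, E, F. Total: 3.

3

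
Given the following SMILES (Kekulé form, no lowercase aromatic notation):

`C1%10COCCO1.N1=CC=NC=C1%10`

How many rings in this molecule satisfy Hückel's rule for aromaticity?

The SMILES encodes a six-membered saturated ring with oxygens at positions 1 and 4; a six-membered ring with nitrogens at positions 1 and 4 and three alternating double bonds.
The 6-membered ring with two oxygens (1,4) has only sp³ atoms, so it is not fully conjugated — not aromatic (1,4-dioxane).
The 6-membered ring with two nitrogens (1,4) is fully conjugated (every ring atom contributes a p orbital); 3 ring double bonds give 6 π electrons. Since 6 = 4n+2 (n=1), it is aromatic (pyrazine).
1 of the 2 rings is aromatic. Total: 1.

1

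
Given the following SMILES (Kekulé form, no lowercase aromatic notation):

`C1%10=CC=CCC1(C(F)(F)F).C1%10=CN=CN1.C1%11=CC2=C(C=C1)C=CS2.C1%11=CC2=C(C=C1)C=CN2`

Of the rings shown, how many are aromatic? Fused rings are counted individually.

The SMILES encodes a six-membered carbon ring with two conjugated C=C double bonds and two sp³ carbons; a five-membered ring with nitrogens at positions 1 and 3 (one bearing H, one in a C=N bond) and two double bonds; a six-membered carbon ring with three alternating C=C double bonds, fused to a five-membered ring containing one sulfur and two C=C double bonds; a six-membered carbon ring with three alternating C=C double bonds, fused to a five-membered ring containing one N–H nitrogen and two C=C double bonds.
The 6-membered ring has two sp³ carbons, so it is not fully conjugated — not aromatic (1,3-cyclohexadiene).
The 5-membered ring with two nitrogens (one N–H, one =N–) has a continuous p-orbital overlap around the ring; 2 ring double bonds (4 π electrons) plus a heteroatom lone pair (2) give 6 π electrons. Since 6 = 4n+2 (n=1), it is aromatic (imidazole).
The fused 6/5-membered bicyclic (with one sulfur) is a single π system with 9 sp² atoms and 10 π electrons from ring double bonds plus a heteroatom lone pair. 10 = 4(2)+2, so the system is aromatic and both rings count as aromatic (benzothiophene).
The fused 6/5-membered bicyclic (with one N–H) is a single π system with 9 sp² atoms and 10 π electrons from ring double bonds plus a heteroatom lone pair. 10 = 4(2)+2, so the system is aromatic and both rings count as aromatic (indole).
5 of the 6 rings are aromatic. Total: 5.

5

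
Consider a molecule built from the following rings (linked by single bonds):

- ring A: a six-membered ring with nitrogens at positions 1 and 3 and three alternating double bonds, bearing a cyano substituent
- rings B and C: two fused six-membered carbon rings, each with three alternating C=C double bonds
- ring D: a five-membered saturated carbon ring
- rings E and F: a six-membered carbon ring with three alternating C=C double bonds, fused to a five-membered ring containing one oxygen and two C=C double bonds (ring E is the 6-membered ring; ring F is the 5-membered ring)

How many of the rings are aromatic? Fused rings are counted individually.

5

Ring A is fully conjugated (every ring atom contributes a p orbital); 3 ring double bonds give 6 π electrons. That satisfies 4n+2 with n=1, so ring A is aromatic (pyrimidine).
Rings B and C form a fused bicyclic system with 10 sp² atoms and 10 π electrons from ring double bonds. 10 = 4(2)+2, so the system is aromatic and both rings count as aromatic (naphthalene).
Ring D has only sp³ atoms, so it is not fully conjugated — not aromatic (cyclopentane).
Rings E and F form a fused bicyclic system (with one oxygen) with 9 sp² atoms and 10 π electrons from ring double bonds plus a heteroatom lone pair. 10 = 4(2)+2, so the system is aromatic and both rings count as aromatic (benzofuran).
Aromatic: A, B, C, E, F. Total: 5.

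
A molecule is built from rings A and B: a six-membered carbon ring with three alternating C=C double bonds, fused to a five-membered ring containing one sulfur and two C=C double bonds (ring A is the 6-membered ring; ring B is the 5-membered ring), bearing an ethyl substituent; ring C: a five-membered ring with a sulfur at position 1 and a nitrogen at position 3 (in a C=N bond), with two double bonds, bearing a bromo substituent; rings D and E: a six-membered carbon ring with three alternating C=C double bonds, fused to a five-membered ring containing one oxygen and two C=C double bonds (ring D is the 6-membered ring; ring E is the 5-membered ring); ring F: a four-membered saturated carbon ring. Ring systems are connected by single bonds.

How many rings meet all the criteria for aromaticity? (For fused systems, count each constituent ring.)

Rings A and B form a fused bicyclic system (with one sulfur) with 9 sp² atoms and 10 π electrons from ring double bonds plus a heteroatom lone pair. 10 = 4(2)+2, so the system is aromatic and both rings count as aromatic (benzothiophene).
Ring C is fully conjugated (every ring atom contributes a p orbital); 2 ring double bonds (4 π electrons) plus a heteroatom lone pair (2) give 6 π electrons. That satisfies 4n+2 with n=1, so ring C is aromatic (thiazole).
Rings D and E form a fused bicyclic system (with one oxygen) with 9 sp² atoms and 10 π electrons from ring double bonds plus a heteroatom lone pair. 10 = 4(2)+2, so the system is aromatic and both rings count as aromatic (benzofuran).
Ring F has only sp³ atoms, so it is not fully conjugated — not aromatic (cyclobutane).
Aromatic: A, B, C, D, E. Total: 5.

5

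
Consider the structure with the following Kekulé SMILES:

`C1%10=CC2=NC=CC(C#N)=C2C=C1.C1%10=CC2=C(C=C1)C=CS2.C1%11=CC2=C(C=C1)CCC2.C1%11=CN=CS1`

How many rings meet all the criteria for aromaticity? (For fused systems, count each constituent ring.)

The SMILES encodes two fused six-membered rings, each with three alternating double bonds; one ring is all carbon and the other has one ring nitrogen; a six-membered carbon ring with three alternating C=C double bonds, fused to a five-membered ring containing one sulfur and two C=C double bonds; a six-membered carbon ring with three alternating C=C double bonds, fused to a saturated five-membered carbon ring; a five-membered ring with a sulfur at position 1 and a nitrogen at position 3 (in a C=N bond), with two double bonds.
The fused 6/6-membered bicyclic (with one nitrogen) is a single π system with 10 sp² atoms and 10 π electrons from ring double bonds. 10 = 4(2)+2, so the system is aromatic and both rings count as aromatic (quinoline).
The fused 6/5-membered bicyclic (with one sulfur) is a single π system with 9 sp² atoms and 10 π electrons from ring double bonds plus a heteroatom lone pair. 10 = 4(2)+2, so the system is aromatic and both rings count as aromatic (benzothiophene).
The 6-membered ring is fully conjugated (every ring atom contributes a p orbital); 3 ring double bonds give 6 π electrons. Since 6 = 4n+2 (n=1), it is aromatic (benzene ring).
The 5-membered ring has three sp³ carbons, so it is not fully conjugated — not aromatic (cyclopentane ring).
The 5-membered ring with one sulfur and one =N– has a continuous p-orbital overlap around the ring; 2 ring double bonds (4 π electrons) plus a heteroatom lone pair (2) give 6 π electrons. 6 = 4(1)+2, so it is aromatic (thiazole).
6 of the 7 rings are aromatic. Total: 6.

6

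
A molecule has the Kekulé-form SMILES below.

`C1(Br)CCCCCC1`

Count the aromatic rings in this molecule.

The SMILES encodes a seven-membered saturated carbon ring.
The 7-membered ring has only sp³ atoms, so it is not fully conjugated — not aromatic (cycloheptane).

0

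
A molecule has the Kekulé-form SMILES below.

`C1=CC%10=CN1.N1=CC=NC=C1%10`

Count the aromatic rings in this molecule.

2

The SMILES encodes a five-membered ring of four carbons and one nitrogen bearing a hydrogen, with two C=C double bonds; a six-membered ring with nitrogens at positions 1 and 4 and three alternating double bonds.
The 5-membered ring with one N–H is fully conjugated (every ring atom contributes a p orbital); 2 ring double bonds (4 π electrons) plus a heteroatom lone pair (2) give 6 π electrons. Since 6 = 4n+2 (n=1), it is aromatic (pyrrole).
The 6-membered ring with two nitrogens (1,4) is fully conjugated (every ring atom contributes a p orbital); 3 ring double bonds give 6 π electrons. 6 = 4(1)+2, so it is aromatic (pyrazine).
2 of the 2 rings are aromatic. Total: 2.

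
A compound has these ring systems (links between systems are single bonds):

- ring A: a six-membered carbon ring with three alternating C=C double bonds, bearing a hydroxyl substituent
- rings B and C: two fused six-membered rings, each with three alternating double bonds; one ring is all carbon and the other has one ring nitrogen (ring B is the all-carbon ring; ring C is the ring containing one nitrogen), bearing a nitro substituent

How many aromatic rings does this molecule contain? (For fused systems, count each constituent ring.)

Ring A has a continuous p-orbital overlap around the ring; 3 ring double bonds give 6 π electrons. 6 = 4(1)+2, so ring A is aromatic (benzene).
Rings B and C form a fused bicyclic system (with one nitrogen) with 10 sp² atoms and 10 π electrons from ring double bonds. 10 = 4(2)+2, so the system is aromatic and both rings count as aromatic (quinoline).
Aromatic: A, B, C. Total: 3.

3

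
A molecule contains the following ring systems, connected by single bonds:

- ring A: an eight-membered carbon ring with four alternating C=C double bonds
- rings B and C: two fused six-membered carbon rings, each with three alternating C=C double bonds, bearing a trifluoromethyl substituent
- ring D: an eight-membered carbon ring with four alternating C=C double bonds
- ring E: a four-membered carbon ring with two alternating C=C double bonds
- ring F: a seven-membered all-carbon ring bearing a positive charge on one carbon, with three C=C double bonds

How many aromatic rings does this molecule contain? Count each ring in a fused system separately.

Ring A has only sp² ring atoms; a planar conformation would have a fully conjugated π system of 8 electrons. But 8 = 4(2), which is 4n not 4n+2, so ring A is not aromatic (cyclooctatetraene) — cyclooctatetraene distorts into a non-planar tub to avoid antiaromaticity.
Rings B and C form a fused bicyclic system with 10 sp² atoms and 10 π electrons from ring double bonds. 10 = 4(2)+2, so the system is aromatic and both rings count as aromatic (naphthalene).
Ring D has only sp² ring atoms; a planar conformation would have a fully conjugated π system of 8 electrons. But 8 = 4(2), which is 4n not 4n+2, so ring D is not aromatic (cyclooctatetraene) — cyclooctatetraene distorts into a non-planar tub to avoid antiaromaticity.
Ring E has only sp² ring atoms; a planar conformation would have a fully conjugated π system of 4 electrons. But 4 = 4(1), which is 4n not 4n+2, so ring E is not aromatic (cyclobutadiene) — cyclobutadiene is antiaromatic and distorts to a rectangle.
Ring F has a continuous p-orbital overlap around the ring; 3 ring double bonds (6 π electrons) plus the carbocation's empty p orbital (0, but keeps the ring conjugated) give 6 π electrons. Since 6 = 4n+2 (n=1), ring F is aromatic (tropylium cation).
Aromatic: B, C, F. Total: 3.

3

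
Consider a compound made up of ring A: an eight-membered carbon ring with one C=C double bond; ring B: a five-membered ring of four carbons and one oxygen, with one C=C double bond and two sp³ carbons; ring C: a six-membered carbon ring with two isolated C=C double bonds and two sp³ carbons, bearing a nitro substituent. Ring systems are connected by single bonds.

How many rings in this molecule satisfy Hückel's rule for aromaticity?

0

Ring A has six sp³ carbons, so it is not fully conjugated — not aromatic (cyclooctene).
Ring B has two sp³ carbons, so it is not fully conjugated — not aromatic (2,3-dihydrofuran).
Ring C has two sp³ carbons, so it is not fully conjugated — not aromatic (1,4-cyclohexadiene).
No ring is aromatic. Total: 0.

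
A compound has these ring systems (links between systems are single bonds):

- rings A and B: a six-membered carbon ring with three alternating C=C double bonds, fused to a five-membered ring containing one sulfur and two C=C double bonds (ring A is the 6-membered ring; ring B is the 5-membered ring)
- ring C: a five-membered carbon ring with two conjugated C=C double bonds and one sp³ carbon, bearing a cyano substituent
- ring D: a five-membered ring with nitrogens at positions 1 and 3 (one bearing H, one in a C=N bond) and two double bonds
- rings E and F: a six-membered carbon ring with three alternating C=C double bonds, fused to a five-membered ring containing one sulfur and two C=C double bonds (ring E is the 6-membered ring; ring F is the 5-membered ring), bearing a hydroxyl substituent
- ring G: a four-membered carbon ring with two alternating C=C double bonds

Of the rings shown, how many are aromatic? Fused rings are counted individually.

Rings A and B form a fused bicyclic system (with one sulfur) with 9 sp² atoms and 10 π electrons from ring double bonds plus a heteroatom lone pair. 10 = 4(2)+2, so the system is aromatic and both rings count as aromatic (benzothiophene).
Ring C has one sp³ carbon, so it is not fully conjugated — not aromatic (cyclopentadiene).
Ring D has a continuous p-orbital overlap around the ring; 2 ring double bonds (4 π electrons) plus a heteroatom lone pair (2) give 6 π electrons. Since 6 = 4n+2 (n=1), ring D is aromatic (imidazole).
Rings E and F form a fused bicyclic system (with one sulfur) with 9 sp² atoms and 10 π electrons from ring double bonds plus a heteroatom lone pair. 10 = 4(2)+2, so the system is aromatic and both rings count as aromatic (benzothiophene).
Ring G has only sp² ring atoms; a planar conformation would have a fully conjugated π system of 4 electrons. But 4 = 4(1), which is 4n not 4n+2, so ring G is not aromatic (cyclobutadiene) — cyclobutadiene is antiaromatic and distorts to a rectangle.
Aromatic: A, B, D, E, F. Total: 5.

5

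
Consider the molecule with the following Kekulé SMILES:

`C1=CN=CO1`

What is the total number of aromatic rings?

The SMILES encodes a five-membered ring with an oxygen at position 1 and a nitrogen at position 3 (in a C=N bond), with two double bonds.
The 5-membered ring with one oxygen and one =N– is planar and fully conjugated; 2 ring double bonds (4 π electrons) plus a heteroatom lone pair (2) give 6 π electrons. That satisfies 4n+2 with n=1, so it is aromatic (oxazole).

1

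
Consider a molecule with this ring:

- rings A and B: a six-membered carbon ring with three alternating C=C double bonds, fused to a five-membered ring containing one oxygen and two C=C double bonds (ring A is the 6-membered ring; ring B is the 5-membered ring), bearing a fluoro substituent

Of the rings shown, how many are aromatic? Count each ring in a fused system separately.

2

Rings A and B form a fused bicyclic system (with one oxygen) with 9 sp² atoms and 10 π electrons from ring double bonds plus a heteroatom lone pair. 10 = 4(2)+2, so the system is aromatic and both rings count as aromatic (benzofuran).
Aromatic: A, B. Total: 2.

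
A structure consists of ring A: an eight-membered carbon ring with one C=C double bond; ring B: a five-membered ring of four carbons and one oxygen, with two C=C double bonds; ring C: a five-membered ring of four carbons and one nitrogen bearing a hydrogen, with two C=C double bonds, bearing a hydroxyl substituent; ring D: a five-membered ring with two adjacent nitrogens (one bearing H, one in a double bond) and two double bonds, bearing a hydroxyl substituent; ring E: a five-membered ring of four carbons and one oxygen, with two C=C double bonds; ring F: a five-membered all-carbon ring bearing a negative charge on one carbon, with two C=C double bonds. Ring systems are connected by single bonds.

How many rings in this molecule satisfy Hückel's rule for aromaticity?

5

Ring A has six sp³ carbons, so it is not fully conjugated — not aromatic (cyclooctene).
Ring B has a continuous p-orbital overlap around the ring; 2 ring double bonds (4 π electrons) plus a heteroatom lone pair (2) give 6 π electrons. Since 6 = 4n+2 (n=1), ring B is aromatic (furan).
Ring C is fully conjugated (every ring atom contributes a p orbital); 2 ring double bonds (4 π electrons) plus a heteroatom lone pair (2) give 6 π electrons. 6 = 4(1)+2, so ring C is aromatic (pyrrole).
Ring D has a continuous p-orbital overlap around the ring; 2 ring double bonds (4 π electrons) plus a heteroatom lone pair (2) give 6 π electrons. That satisfies 4n+2 with n=1, so ring D is aromatic (pyrazole).
Ring E is planar and fully conjugated; 2 ring double bonds (4 π electrons) plus a heteroatom lone pair (2) give 6 π electrons. Since 6 = 4n+2 (n=1), ring E is aromatic (furan).
Ring F has a continuous p-orbital overlap around the ring; 2 ring double bonds (4 π electrons) plus the carbanion lone pair (2) give 6 π electrons. Since 6 = 4n+2 (n=1), ring F is aromatic (cyclopentadienyl anion).
Aromatic: B, C, D, E, F. Total: 5.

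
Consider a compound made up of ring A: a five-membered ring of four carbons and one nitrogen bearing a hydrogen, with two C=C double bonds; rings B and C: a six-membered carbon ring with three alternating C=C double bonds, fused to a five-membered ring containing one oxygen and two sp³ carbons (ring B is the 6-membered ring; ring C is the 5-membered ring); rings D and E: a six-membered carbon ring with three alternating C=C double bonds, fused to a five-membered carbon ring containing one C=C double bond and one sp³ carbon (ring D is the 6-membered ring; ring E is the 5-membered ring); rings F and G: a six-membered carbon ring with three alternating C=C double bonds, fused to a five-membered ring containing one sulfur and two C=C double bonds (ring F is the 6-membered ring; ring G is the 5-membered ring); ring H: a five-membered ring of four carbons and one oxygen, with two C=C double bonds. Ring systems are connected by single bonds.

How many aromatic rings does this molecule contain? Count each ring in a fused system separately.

6

Ring A is fully conjugated (every ring atom contributes a p orbital); 2 ring double bonds (4 π electrons) plus a heteroatom lone pair (2) give 6 π electrons. 6 = 4(1)+2, so ring A is aromatic (pyrrole).
Ring B is planar and fully conjugated; 3 ring double bonds give 6 π electrons. That satisfies 4n+2 with n=1, so ring B is aromatic (benzene ring).
Ring C has two sp³ carbons, so it is not fully conjugated — not aromatic (oxolane ring).
Ring D is planar and fully conjugated; 3 ring double bonds give 6 π electrons. That satisfies 4n+2 with n=1, so ring D is aromatic (benzene ring).
Ring E has one sp³ carbon, so it is not fully conjugated — not aromatic (cyclopentene ring).
Rings F and G form a fused bicyclic system (with one sulfur) with 9 sp² atoms and 10 π electrons from ring double bonds plus a heteroatom lone pair. 10 = 4(2)+2, so the system is aromatic and both rings count as aromatic (benzothiophene).
Ring H has a continuous p-orbital overlap around the ring; 2 ring double bonds (4 π electrons) plus a heteroatom lone pair (2) give 6 π electrons. That satisfies 4n+2 with n=1, so ring H is aromatic (furan).
Aromatic: A, B, D, F, G, H. Total: 6.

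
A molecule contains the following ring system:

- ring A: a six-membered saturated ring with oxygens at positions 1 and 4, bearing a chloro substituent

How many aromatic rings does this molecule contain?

Ring A has only sp³ atoms, so it is not fully conjugated — not aromatic (1,4-dioxane).

0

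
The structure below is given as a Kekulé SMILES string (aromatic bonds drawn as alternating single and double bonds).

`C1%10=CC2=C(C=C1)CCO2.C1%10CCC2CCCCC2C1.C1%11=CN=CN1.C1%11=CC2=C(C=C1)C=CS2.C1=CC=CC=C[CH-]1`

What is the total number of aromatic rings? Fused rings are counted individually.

4

The SMILES encodes a six-membered carbon ring with three alternating C=C double bonds, fused to a five-membered ring containing one oxygen and two sp³ carbons; two fused six-membered saturated carbon rings; a five-membered ring with nitrogens at positions 1 and 3 (one bearing H, one in a C=N bond) and two double bonds; a six-membered carbon ring with three alternating C=C double bonds, fused to a five-membered ring containing one sulfur and two C=C double bonds; a seven-membered all-carbon ring bearing a negative charge on one carbon, with three C=C double bonds.
The 6-membered ring is fully conjugated (every ring atom contributes a p orbital); 3 ring double bonds give 6 π electrons. That satisfies 4n+2 with n=1, so it is aromatic (benzene ring).
The 5-membered ring with one oxygen has two sp³ carbons, so it is not fully conjugated — not aromatic (oxolane ring).
The second 6-membered ring has only sp³ atoms, so it is not fully conjugated — not aromatic (cyclohexane ring).
The third 6-membered ring has only sp³ atoms, so it is not fully conjugated — not aromatic (cyclohexane ring).
The 5-membered ring with two nitrogens (one N–H, one =N–) is fully conjugated (every ring atom contributes a p orbital); 2 ring double bonds (4 π electrons) plus a heteroatom lone pair (2) give 6 π electrons. Since 6 = 4n+2 (n=1), it is aromatic (imidazole).
The fused 6/5-membered bicyclic (with one sulfur) is a single π system with 9 sp² atoms and 10 π electrons from ring double bonds plus a heteroatom lone pair. 10 = 4(2)+2, so the system is aromatic and both rings count as aromatic (benzothiophene).
The 7-membered ring has only sp² ring atoms; a planar conformation would have a fully conjugated π system of 8 electrons. But 8 = 4(2), which is 4n not 4n+2, so it is not aromatic (cycloheptatrienyl anion).
4 of the 8 rings are aromatic. Total: 4.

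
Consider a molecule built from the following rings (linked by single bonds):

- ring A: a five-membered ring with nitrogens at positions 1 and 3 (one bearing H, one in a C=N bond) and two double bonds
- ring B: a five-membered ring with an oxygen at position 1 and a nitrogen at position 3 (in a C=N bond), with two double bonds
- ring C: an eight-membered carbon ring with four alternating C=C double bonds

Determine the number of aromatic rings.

Ring A is planar and fully conjugated; 2 ring double bonds (4 π electrons) plus a heteroatom lone pair (2) give 6 π electrons. 6 = 4(1)+2, so ring A is aromatic (imidazole).
Ring B is fully conjugated (every ring atom contributes a p orbital); 2 ring double bonds (4 π electrons) plus a heteroatom lone pair (2) give 6 π electrons. Since 6 = 4n+2 (n=1), ring B is aromatic (oxazole).
Ring C has only sp² ring atoms; a planar conformation would have a fully conjugated π system of 8 electrons. But 8 = 4(2), which is 4n not 4n+2, so ring C is not aromatic (cyclooctatetraene) — cyclooctatetraene distorts into a non-planar tub to avoid antiaromaticity.
Aromatic: A, B. Total: 2.

2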